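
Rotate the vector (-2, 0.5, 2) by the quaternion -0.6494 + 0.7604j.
(-1.662, 0.5, -2.288)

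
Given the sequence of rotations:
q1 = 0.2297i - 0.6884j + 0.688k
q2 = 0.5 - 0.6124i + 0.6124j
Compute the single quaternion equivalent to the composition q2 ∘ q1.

q2 · q1 = 0.5622 + 0.5362i + 0.0771j + 0.6249k
0.5622 + 0.5362i + 0.0771j + 0.6249k


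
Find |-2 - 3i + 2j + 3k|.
√26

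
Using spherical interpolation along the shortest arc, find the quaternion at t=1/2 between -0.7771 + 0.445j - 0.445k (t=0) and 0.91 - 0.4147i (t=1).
-0.913 + 0.2244i + 0.2408j - 0.2408k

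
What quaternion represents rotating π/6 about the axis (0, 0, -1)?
0.9659 - 0.2588k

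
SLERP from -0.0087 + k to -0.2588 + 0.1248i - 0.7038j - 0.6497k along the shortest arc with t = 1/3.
0.0905 - 0.0466i + 0.2631j + 0.9594k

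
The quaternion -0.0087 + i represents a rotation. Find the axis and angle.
axis = (1, 0, 0), θ = 181°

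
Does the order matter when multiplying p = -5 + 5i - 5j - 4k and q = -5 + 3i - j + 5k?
Yes: pq = 25 - 69i - 7j + 5k ≠ 25 - 11i + 67j - 15k = qp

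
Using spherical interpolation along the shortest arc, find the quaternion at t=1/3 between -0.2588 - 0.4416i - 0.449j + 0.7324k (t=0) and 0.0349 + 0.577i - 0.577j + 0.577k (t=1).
-0.182 - 0.0993i - 0.5759j + 0.7908k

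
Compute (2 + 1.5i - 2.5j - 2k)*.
2 - 1.5i + 2.5j + 2k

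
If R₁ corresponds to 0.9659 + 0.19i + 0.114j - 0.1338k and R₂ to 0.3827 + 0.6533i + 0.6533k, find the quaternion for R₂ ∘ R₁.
0.3329 + 0.6293i + 0.2552j + 0.6543k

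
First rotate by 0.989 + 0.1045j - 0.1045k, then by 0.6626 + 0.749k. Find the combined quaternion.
0.7336 - 0.0783i + 0.0692j + 0.6715k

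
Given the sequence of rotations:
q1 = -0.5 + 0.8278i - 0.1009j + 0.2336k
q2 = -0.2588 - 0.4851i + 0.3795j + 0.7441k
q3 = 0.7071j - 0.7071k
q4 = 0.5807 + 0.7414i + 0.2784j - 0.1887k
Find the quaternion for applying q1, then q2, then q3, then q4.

q2 · q1 = 0.3954 + 0.192i + 0.5656j - 0.6977k
q3 · q2 · q1 = -0.8933 - 0.0934i + 0.1438j - 0.4154k
q4 · q3 · q2 · q1 = -0.5679 - 0.805i + 0.1604j + 0.06k
-0.5679 - 0.805i + 0.1604j + 0.06k


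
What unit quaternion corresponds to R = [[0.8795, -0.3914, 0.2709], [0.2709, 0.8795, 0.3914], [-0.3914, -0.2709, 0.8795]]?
0.9537 - 0.1736i + 0.1736j + 0.1736k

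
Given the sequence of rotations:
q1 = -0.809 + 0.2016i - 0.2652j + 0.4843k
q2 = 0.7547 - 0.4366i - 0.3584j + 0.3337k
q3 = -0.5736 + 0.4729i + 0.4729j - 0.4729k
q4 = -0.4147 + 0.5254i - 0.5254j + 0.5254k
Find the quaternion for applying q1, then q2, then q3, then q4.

q2 · q1 = -0.7792 + 0.4203i + 0.3685j + 0.2836k
q3 · q2 · q1 = 0.208 - 0.3012i - 0.9127j + 0.1813k
q4 · q3 · q2 · q1 = -0.5028 + 0.6185i + 0.0157j - 0.6037k
-0.5028 + 0.6185i + 0.0157j - 0.6037k


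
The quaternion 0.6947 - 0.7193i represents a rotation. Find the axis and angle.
axis = (-1, 0, 0), θ = 92°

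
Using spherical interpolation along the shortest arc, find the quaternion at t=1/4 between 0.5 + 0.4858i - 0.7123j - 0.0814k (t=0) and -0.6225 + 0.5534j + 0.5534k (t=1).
0.559 + 0.3789i - 0.7058j - 0.2138k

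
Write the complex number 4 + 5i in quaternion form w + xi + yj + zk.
4 + 5i + 0j + 0k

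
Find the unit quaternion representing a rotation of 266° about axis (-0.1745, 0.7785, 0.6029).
-0.682 - 0.1276i + 0.5694j + 0.4409k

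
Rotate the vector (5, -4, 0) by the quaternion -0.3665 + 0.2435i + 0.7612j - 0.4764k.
(-3.15, 1.89, 5.245)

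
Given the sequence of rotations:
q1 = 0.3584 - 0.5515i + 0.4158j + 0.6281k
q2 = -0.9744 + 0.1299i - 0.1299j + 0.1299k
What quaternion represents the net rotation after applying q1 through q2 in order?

q2 · q1 = -0.3052 + 0.4483i - 0.6049j - 0.5831k
-0.3052 + 0.4483i - 0.6049j - 0.5831k


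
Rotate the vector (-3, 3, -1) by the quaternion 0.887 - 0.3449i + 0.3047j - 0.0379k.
(-3.43, 2.521, -0.938)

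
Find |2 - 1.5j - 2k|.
3.202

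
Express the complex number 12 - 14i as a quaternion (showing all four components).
12 - 14i + 0j + 0k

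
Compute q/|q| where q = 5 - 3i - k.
0.8452 - 0.5071i - 0.169k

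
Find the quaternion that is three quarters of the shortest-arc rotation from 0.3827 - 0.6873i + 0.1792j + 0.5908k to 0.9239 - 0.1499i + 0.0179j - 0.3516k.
0.9244 - 0.3587i + 0.0753j - 0.1059k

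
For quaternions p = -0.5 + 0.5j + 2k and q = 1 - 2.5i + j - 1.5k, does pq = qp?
No: pq = 2 - 1.5i - 5j + 4k ≠ 2 + 4i + 5j + 1.5k = qp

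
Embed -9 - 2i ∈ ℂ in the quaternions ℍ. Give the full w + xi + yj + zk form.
-9 - 2i + 0j + 0k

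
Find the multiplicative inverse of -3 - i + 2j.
-0.2143 + 0.0714i - 0.1429j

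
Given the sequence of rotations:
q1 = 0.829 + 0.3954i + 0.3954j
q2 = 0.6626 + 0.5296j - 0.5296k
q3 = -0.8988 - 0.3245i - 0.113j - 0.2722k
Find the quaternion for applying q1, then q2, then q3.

q2 · q1 = 0.3399 + 0.4714i + 0.4916j - 0.6484k
q3 · q2 · q1 = -0.2735 - 0.3269i - 0.819j + 0.384k
-0.2735 - 0.3269i - 0.819j + 0.384k


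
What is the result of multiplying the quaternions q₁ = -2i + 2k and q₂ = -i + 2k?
-6 + 2j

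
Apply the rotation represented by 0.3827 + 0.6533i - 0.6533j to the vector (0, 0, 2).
(-1, -1, -1.414)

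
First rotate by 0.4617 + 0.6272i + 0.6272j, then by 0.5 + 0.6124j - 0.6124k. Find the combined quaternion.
-0.1532 + 0.6977i + 0.2122j - 0.6668k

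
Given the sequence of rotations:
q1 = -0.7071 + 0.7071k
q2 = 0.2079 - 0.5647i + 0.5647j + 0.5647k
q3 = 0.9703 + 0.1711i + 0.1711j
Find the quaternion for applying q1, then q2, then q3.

q2 · q1 = -0.5463 + 0.7986i - 0.2523k
q3 · q2 · q1 = -0.6667 + 0.6382i - 0.0503j - 0.3814k
-0.6667 + 0.6382i - 0.0503j - 0.3814k


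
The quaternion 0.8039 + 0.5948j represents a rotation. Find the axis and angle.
axis = (0, 1, 0), θ = 73°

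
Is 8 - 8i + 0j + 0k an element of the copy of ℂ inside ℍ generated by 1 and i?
Yes. The quaternion 8 - 8i has j- and k-coefficients y = z = 0, so it lies in the complex subalgebra spanned by 1 and i.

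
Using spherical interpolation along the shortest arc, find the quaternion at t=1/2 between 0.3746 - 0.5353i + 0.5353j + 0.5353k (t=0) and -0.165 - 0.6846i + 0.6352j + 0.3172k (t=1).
0.11 - 0.6404i + 0.6144j + 0.4475k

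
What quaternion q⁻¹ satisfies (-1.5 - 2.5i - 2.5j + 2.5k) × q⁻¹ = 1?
-0.0714 + 0.119i + 0.119j - 0.119k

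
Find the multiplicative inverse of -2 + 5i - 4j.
-0.0444 - 0.1111i + 0.0889j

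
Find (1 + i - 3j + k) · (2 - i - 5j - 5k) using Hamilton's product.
-7 + 21i - 7j - 11k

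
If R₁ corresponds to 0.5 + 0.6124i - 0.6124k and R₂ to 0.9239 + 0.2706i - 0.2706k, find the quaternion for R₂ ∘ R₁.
0.1305 + 0.7011i - 0.7011k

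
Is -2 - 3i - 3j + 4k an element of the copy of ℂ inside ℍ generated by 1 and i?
No. The quaternion -2 - 3i - 3j + 4k has j-coefficient y = -3 and k-coefficient z = 4, not both zero, so it does not lie in the complex subalgebra spanned by 1 and i.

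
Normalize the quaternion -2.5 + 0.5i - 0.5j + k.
-0.898 + 0.1796i - 0.1796j + 0.3592k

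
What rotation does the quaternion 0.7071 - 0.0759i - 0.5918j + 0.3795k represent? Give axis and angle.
axis = (-0.1073, -0.8369, 0.5367), θ = π/2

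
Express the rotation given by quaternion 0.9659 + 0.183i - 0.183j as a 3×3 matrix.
[[0.933, -0.067, -0.3535], [-0.067, 0.933, -0.3535], [0.3535, 0.3535, 0.866]]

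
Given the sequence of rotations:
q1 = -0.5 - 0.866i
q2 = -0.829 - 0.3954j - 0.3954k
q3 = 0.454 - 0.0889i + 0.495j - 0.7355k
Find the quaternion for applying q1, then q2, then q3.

q2 · q1 = 0.4145 + 0.7179i + 0.5401j - 0.1447k
q3 · q2 · q1 = -0.1218 + 0.6147i - 0.0905j - 0.7739k
-0.1218 + 0.6147i - 0.0905j - 0.7739k


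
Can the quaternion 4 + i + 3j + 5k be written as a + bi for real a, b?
No. The quaternion 4 + i + 3j + 5k has j-coefficient y = 3 and k-coefficient z = 5, not both zero, so it does not lie in the complex subalgebra spanned by 1 and i.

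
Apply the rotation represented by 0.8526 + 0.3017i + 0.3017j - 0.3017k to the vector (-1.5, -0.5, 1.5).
(-0.803, -0.864, 1.832)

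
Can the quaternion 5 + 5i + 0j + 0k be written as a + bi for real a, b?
Yes. The quaternion 5 + 5i has j- and k-coefficients y = z = 0, so it lies in the complex subalgebra spanned by 1 and i.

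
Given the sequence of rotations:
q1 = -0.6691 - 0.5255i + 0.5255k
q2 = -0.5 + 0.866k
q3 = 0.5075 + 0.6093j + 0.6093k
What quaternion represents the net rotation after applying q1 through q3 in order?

q2 · q1 = -0.1205 + 0.2627i - 0.4551j - 0.8422k
q3 · q2 · q1 = 0.7293 - 0.1025i - 0.1443j - 0.6609k
0.7293 - 0.1025i - 0.1443j - 0.6609k


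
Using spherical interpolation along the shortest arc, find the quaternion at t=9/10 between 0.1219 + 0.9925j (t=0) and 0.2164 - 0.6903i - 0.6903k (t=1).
0.2317 - 0.6793i + 0.1527j - 0.6793k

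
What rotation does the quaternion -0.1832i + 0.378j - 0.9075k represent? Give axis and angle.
axis = (-0.1832, 0.378, -0.9075), θ = π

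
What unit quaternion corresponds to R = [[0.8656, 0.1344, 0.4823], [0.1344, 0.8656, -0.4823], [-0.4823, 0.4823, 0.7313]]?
0.9304 + 0.2592i + 0.2592j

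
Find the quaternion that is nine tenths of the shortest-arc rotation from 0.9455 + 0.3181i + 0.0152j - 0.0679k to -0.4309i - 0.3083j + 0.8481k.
0.1318 + 0.4592i + 0.299j - 0.8261k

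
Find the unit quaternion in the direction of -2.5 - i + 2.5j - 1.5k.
-0.6299 - 0.252i + 0.6299j - 0.378k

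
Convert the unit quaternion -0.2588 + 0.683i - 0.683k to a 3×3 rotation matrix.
[[0.067, -0.3535, -0.933], [0.3535, -0.866, 0.3535], [-0.933, -0.3535, 0.067]]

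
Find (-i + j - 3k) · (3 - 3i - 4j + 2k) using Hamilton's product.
7 - 13i + 14j - 2k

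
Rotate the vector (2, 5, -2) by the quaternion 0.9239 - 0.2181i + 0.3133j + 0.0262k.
(-0.456, 3.502, -4.531)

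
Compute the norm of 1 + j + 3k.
√11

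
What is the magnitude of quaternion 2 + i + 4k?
√21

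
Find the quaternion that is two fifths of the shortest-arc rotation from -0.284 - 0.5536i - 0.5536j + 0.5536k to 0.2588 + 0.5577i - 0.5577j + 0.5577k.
-0.0742 - 0.1169i - 0.7003j + 0.7003k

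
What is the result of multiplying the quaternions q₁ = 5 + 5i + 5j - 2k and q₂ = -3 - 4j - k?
3 - 28i - 30j - 19k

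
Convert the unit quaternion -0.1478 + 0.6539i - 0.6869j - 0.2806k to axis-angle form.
axis = (0.6612, -0.6945, -0.2837), θ = 197°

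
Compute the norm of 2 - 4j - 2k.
√24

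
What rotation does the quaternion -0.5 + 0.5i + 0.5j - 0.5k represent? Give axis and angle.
axis = (√3/3, √3/3, -√3/3), θ = 4π/3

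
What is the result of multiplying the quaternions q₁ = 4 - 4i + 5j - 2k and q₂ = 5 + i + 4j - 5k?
-6 - 33i + 19j - 51k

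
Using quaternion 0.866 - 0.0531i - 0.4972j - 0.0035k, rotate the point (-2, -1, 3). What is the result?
(-3.652, -0.801, -0.135)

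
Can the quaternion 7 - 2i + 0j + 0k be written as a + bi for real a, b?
Yes. The quaternion 7 - 2i has j- and k-coefficients y = z = 0, so it lies in the complex subalgebra spanned by 1 and i.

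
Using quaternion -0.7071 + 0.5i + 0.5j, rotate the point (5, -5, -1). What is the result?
(0.707, -0.707, 7.071)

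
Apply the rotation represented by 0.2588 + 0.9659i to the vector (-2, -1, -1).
(-2, 1.366, 0.366)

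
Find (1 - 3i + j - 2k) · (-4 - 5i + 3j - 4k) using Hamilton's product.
-30 + 9i - 3j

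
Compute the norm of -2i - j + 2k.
3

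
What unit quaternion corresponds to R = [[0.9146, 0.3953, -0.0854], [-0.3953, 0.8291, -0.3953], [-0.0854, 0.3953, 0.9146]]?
0.9563 + 0.2067i - 0.2067k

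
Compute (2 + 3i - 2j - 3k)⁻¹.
0.0769 - 0.1154i + 0.0769j + 0.1154k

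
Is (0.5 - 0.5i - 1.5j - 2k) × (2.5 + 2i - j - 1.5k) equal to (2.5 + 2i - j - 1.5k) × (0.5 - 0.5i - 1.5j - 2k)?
No: pq = -2.25 - 9j - 2.25k ≠ -2.25 - 0.5i + 0.5j - 9.25k = qp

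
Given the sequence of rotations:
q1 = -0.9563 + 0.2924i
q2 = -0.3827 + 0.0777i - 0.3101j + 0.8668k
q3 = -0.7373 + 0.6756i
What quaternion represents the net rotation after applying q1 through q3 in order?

q2 · q1 = 0.3433 - 0.1862i + 0.55j - 0.7382k
q3 · q2 · q1 = -0.1273 + 0.3692i + 0.0932j + 0.9159k
-0.1273 + 0.3692i + 0.0932j + 0.9159k


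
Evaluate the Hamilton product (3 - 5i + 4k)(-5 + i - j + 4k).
-26 + 32i + 21j - 3k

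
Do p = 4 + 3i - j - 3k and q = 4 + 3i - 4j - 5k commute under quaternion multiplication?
No: pq = -12 + 17i - 14j - 41k ≠ -12 + 31i - 26j - 23k = qp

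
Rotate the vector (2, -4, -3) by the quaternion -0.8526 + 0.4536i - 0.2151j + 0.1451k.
(0.026, -5.204, 1.385)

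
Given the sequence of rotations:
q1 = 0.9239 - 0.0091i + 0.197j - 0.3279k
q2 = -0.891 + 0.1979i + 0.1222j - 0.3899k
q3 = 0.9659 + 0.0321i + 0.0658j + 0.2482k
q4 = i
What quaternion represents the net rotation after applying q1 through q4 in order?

q2 · q1 = -0.9733 + 0.2277i + 0.0058j - 0.028k
q3 · q2 · q1 = -0.9409 + 0.1854i - 0.001j - 0.2834k
q4 · q3 · q2 · q1 = -0.1854 - 0.9409i + 0.2834j - 0.001k
-0.1854 - 0.9409i + 0.2834j - 0.001k


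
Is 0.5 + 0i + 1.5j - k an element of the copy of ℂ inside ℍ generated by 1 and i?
No. The quaternion 0.5 + 1.5j - k has j-coefficient y = 1.5 and k-coefficient z = -1, not both zero, so it does not lie in the complex subalgebra spanned by 1 and i.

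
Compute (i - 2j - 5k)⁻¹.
-0.0333i + 0.0667j + 0.1667k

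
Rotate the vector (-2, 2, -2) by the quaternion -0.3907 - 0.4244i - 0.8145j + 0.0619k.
(0.981, 0.843, 3.214)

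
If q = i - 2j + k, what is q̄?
-i + 2j - k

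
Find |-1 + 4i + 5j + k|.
√43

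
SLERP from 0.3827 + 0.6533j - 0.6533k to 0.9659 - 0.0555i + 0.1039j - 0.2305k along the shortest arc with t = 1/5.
0.5475 - 0.0129i + 0.5768j - 0.6061k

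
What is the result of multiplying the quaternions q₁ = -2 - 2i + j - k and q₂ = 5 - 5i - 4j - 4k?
-20 - 8i + 10j + 16k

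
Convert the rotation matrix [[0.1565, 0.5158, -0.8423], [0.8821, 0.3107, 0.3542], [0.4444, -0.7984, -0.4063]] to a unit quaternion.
0.515 - 0.5595i - 0.6246j + 0.1778k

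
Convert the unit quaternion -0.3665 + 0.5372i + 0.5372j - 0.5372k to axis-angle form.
axis = (√3/3, √3/3, -√3/3), θ = 223°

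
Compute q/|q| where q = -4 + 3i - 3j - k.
-0.6761 + 0.5071i - 0.5071j - 0.169k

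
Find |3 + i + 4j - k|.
√27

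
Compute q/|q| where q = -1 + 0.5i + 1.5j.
-0.5345 + 0.2673i + 0.8018j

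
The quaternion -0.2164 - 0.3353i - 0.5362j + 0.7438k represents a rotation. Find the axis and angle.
axis = (-0.3434, -0.5492, 0.7619), θ = 205°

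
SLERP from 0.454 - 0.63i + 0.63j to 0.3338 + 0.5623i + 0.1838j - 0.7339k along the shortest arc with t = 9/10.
-0.2585 - 0.6424i - 0.0859j + 0.7164k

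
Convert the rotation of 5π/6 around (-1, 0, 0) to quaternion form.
0.2588 - 0.9659i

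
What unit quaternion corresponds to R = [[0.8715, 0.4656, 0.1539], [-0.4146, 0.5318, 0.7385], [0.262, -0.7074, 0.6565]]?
0.8746 - 0.4133i - 0.0309j - 0.2516k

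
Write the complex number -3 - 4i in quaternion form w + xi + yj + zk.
-3 - 4i + 0j + 0k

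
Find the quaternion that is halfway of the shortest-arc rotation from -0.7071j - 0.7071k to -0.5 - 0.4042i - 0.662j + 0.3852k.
-0.3233 - 0.2614i - 0.8853j - 0.2082k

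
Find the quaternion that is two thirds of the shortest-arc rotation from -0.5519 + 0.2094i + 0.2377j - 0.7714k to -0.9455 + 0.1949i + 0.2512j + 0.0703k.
-0.9025 + 0.2228i + 0.2748j - 0.2455k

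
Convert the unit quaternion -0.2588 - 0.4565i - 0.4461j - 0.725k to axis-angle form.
axis = (-0.4726, -0.4618, -0.7506), θ = 7π/6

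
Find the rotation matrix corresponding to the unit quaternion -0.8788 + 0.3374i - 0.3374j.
[[0.7723, -0.2277, 0.593], [-0.2277, 0.7723, 0.593], [-0.593, -0.593, 0.5446]]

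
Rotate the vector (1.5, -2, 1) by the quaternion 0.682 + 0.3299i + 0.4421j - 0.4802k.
(-1.385, -2.062, -1.039)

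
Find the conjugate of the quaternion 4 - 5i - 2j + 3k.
4 + 5i + 2j - 3k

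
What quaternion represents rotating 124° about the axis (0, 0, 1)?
0.4695 + 0.8829k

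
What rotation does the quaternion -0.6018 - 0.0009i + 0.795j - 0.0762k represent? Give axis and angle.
axis = (-0.0011, 0.9954, -0.0954), θ = 254°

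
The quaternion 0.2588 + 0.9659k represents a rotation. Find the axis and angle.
axis = (0, 0, 1), θ = 5π/6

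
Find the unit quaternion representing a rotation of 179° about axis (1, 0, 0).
0.0087 + i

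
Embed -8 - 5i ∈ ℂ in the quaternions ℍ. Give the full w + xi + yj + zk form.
-8 - 5i + 0j + 0k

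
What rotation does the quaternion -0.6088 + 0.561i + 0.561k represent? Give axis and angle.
axis = (√2/2, 0, √2/2), θ = 255°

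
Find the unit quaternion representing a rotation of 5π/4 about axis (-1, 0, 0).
-0.3827 - 0.9239i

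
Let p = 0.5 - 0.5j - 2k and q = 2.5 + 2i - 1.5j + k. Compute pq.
2.5 - 2.5i - 6j - 3.5k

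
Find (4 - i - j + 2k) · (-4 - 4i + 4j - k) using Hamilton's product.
-14 - 19i + 11j - 20k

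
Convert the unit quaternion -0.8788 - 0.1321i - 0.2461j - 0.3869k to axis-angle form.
axis = (-0.2768, -0.5157, -0.8108), θ = 303°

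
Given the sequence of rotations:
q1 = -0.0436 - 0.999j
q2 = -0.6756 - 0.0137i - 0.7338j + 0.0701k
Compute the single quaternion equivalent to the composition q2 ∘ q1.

q2 · q1 = -0.7036 + 0.0706i + 0.7069j + 0.0106k
-0.7036 + 0.0706i + 0.7069j + 0.0106k


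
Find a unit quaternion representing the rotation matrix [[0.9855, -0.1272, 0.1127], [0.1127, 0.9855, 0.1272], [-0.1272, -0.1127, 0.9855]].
0.9945 - 0.0603i + 0.0603j + 0.0603k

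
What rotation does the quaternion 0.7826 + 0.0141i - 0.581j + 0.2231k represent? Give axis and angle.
axis = (0.0226, -0.9333, 0.3584), θ = 77°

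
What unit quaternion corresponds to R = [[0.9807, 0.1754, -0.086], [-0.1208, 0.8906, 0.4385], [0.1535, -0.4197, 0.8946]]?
0.9703 - 0.2211i - 0.0617j - 0.0763k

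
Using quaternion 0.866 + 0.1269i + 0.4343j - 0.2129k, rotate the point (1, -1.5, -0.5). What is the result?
(-0.535, -1.372, -1.154)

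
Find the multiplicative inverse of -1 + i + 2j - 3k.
-0.0667 - 0.0667i - 0.1333j + 0.2k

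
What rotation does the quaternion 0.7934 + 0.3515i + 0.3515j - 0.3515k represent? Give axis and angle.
axis = (√3/3, √3/3, -√3/3), θ = 75°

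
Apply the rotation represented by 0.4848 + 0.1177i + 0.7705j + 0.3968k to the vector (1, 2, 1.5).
(0.352, 2.627, 0.475)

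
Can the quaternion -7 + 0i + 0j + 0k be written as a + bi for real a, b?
Yes. The quaternion -7 has j- and k-coefficients y = z = 0, so it lies in the complex subalgebra spanned by 1 and i.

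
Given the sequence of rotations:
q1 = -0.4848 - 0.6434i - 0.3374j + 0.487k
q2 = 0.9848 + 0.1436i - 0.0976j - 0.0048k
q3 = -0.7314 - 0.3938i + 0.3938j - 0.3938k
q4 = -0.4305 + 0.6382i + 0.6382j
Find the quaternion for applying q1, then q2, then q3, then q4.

q2 · q1 = -0.4156 - 0.7524i - 0.3518j + 0.3707k
q3 · q2 · q1 = 0.2922 + 0.7214i + 0.5359j + 0.3274k
q4 · q3 · q2 · q1 = -0.9282 + 0.0849i - 0.2532j - 0.2593k
-0.9282 + 0.0849i - 0.2532j - 0.2593k


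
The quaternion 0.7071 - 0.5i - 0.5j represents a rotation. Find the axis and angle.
axis = (-√2/2, -√2/2, 0), θ = π/2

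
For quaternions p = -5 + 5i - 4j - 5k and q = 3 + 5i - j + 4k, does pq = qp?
No: pq = -24 - 31i - 52j - 20k ≠ -24 + 11i + 38j - 50k = qp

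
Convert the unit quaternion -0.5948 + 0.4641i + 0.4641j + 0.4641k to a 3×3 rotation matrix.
[[0.1384, 0.9829, -0.1213], [-0.1213, 0.1384, 0.9829], [0.9829, -0.1213, 0.1384]]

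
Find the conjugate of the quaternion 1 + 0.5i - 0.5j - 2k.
1 - 0.5i + 0.5j + 2k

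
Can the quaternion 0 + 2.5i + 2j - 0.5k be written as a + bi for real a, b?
No. The quaternion 2.5i + 2j - 0.5k has j-coefficient y = 2 and k-coefficient z = -0.5, not both zero, so it does not lie in the complex subalgebra spanned by 1 and i.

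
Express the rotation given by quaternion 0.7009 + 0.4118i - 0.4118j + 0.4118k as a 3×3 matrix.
[[0.3217, -0.9164, -0.2381], [0.2381, 0.3217, -0.9164], [0.9164, 0.2381, 0.3217]]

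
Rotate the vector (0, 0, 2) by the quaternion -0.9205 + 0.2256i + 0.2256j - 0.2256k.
(-1.034, 0.627, 1.593)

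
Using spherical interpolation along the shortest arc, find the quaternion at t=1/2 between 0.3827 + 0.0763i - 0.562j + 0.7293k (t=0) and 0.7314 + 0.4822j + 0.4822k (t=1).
0.6754 + 0.0463i - 0.0484j + 0.7344k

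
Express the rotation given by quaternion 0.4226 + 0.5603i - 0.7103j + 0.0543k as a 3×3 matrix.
[[-0.0149, -0.8419, -0.5395], [-0.7501, 0.3662, -0.5507], [0.6612, 0.3964, -0.6369]]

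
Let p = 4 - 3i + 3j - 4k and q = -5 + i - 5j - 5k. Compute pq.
-22 - 16i - 54j + 12k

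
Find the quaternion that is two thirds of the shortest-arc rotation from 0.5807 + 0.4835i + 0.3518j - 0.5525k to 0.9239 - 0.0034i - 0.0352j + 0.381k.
0.9693 + 0.2039i + 0.1228j + 0.0615k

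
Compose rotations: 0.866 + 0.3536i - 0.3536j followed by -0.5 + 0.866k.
-0.433 + 0.1294i + 0.483j + 0.75k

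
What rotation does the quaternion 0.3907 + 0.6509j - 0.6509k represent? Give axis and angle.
axis = (0, √2/2, -√2/2), θ = 134°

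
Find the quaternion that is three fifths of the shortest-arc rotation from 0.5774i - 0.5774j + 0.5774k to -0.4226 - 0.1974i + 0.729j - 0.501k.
0.2637 + 0.3663i - 0.6981j + 0.5558k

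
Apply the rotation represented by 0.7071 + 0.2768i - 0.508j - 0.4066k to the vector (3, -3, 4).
(-4.196, -4.03, 0.389)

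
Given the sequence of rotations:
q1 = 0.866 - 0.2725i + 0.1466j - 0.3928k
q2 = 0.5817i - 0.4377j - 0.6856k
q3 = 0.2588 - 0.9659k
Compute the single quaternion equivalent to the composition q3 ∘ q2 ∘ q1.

q2 · q1 = -0.0466 + 0.7762i + 0.0363j - 0.6277k
q3 · q2 · q1 = -0.6184 + 0.2359i - 0.7403j - 0.1174k
-0.6184 + 0.2359i - 0.7403j - 0.1174k


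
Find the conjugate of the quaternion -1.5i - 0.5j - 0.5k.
1.5i + 0.5j + 0.5k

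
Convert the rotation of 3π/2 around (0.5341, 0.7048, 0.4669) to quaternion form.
-0.7071 + 0.3777i + 0.4984j + 0.3301k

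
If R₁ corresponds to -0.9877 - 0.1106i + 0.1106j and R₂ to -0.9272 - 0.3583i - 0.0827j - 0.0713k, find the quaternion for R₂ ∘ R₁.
0.8853 + 0.4643i - 0.013j + 0.0216k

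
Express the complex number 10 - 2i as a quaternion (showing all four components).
10 - 2i + 0j + 0k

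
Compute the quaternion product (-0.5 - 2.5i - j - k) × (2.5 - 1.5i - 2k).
-7 - 3.5i - 6j - 3k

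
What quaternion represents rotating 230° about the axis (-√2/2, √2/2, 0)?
-0.4226 - 0.6409i + 0.6409j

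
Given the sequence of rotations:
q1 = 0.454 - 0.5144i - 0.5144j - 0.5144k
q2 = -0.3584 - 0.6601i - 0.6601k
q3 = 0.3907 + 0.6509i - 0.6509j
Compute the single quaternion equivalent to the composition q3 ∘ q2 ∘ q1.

q2 · q1 = -0.8418 - 0.4549i + 0.1844j + 0.2242k
q3 · q2 · q1 = 0.0872 - 0.8716i + 0.474j - 0.0885k
0.0872 - 0.8716i + 0.474j - 0.0885k


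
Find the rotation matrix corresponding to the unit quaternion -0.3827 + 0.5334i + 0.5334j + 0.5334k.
[[-0.1381, 0.9773, 0.1608], [0.1608, -0.1381, 0.9773], [0.9773, 0.1608, -0.1381]]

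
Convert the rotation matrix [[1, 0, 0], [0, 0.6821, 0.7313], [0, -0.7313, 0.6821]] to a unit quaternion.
0.9171 - 0.3987i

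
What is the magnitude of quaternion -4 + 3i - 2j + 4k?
√45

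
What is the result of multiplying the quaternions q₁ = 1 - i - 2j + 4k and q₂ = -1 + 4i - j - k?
5 + 11i + 16j + 4k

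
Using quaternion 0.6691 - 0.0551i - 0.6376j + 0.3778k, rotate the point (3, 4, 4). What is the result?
(-5.616, 2.929, 0.936)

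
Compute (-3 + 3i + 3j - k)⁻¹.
-0.1071 - 0.1071i - 0.1071j + 0.0357k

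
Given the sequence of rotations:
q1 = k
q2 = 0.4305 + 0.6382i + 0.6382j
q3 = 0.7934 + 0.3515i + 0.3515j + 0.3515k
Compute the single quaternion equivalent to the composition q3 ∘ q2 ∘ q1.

q2 · q1 = 0.6382i - 0.6382j + 0.4305k
q3 · q2 · q1 = -0.1513 + 0.882i - 0.4333j - 0.1071k
-0.1513 + 0.882i - 0.4333j - 0.1071k


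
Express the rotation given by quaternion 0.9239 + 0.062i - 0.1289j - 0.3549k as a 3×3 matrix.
[[0.7149, 0.6398, -0.2822], [-0.6718, 0.7404, -0.0231], [0.1942, 0.2061, 0.9591]]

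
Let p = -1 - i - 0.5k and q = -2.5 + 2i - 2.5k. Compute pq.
3.25 + 0.5i - 3.5j + 3.75k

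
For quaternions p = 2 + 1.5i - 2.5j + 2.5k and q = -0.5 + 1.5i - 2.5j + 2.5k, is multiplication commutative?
Yes: pq = qp = -15.75 + 2.25i - 3.75j + 3.75k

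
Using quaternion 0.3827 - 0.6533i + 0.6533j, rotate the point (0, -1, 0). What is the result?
(0.854, -0.146, 0.5)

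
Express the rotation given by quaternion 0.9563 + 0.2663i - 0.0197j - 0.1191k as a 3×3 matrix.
[[0.9709, 0.2173, -0.1011], [-0.2383, 0.8298, -0.5046], [-0.0258, 0.514, 0.8574]]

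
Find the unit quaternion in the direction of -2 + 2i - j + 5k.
-0.343 + 0.343i - 0.1715j + 0.8575k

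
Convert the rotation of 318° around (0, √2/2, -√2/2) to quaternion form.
-0.9336 + 0.2534j - 0.2534k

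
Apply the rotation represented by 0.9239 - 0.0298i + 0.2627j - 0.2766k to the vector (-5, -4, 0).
(-5.527, -0.747, 3.146)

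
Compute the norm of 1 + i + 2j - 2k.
√10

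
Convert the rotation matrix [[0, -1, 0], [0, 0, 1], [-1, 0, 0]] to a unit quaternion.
0.5 - 0.5i + 0.5j + 0.5k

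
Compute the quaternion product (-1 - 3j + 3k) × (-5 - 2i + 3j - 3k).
23 + 2i + 6j - 18k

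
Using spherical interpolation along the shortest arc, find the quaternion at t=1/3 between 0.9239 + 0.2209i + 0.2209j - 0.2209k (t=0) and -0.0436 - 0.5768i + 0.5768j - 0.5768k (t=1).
0.7541 - 0.0895i + 0.4601j - 0.4601k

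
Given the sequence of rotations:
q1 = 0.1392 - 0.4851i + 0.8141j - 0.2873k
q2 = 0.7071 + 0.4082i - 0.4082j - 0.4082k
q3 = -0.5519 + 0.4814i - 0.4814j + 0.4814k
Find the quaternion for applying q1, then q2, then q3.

q2 · q1 = 0.5115 + 0.1634i + 0.8341j - 0.1257k
q3 · q2 · q1 = 0.1011 - 0.185i - 0.5674j + 0.7958k
0.1011 - 0.185i - 0.5674j + 0.7958k


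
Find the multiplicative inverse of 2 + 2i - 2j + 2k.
0.125 - 0.125i + 0.125j - 0.125k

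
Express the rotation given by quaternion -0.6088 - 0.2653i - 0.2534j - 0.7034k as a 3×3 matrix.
[[-0.118, -0.722, 0.6818], [0.9909, -0.1303, 0.0335], [0.0647, 0.6795, 0.7308]]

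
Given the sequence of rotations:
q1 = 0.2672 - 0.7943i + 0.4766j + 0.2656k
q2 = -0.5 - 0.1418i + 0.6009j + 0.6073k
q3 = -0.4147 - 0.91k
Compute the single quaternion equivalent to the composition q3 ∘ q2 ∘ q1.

q2 · q1 = -0.6939 + 0.2294i - 0.5225j + 0.4392k
q3 · q2 · q1 = 0.6874 - 0.5706i + 0.0079j + 0.4493k
0.6874 - 0.5706i + 0.0079j + 0.4493k


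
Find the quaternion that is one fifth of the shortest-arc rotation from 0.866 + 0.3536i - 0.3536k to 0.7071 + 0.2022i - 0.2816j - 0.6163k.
0.8473 + 0.3281i - 0.0582j - 0.4136k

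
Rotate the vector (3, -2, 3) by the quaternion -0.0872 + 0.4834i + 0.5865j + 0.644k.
(-1.35, 4.477, 0.367)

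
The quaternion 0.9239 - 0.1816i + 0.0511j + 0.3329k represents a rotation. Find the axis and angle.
axis = (-0.4746, 0.1335, 0.87), θ = π/4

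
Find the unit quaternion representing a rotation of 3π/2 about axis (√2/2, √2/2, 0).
-0.7071 + 0.5i + 0.5j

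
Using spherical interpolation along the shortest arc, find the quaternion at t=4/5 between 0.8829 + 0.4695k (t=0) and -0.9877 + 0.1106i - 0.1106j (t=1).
0.987 - 0.0899i + 0.0899j + 0.098k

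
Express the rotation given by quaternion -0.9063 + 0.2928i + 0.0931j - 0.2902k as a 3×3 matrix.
[[0.8142, -0.4715, -0.3387], [0.5805, 0.6601, 0.4767], [-0.0012, -0.5848, 0.8112]]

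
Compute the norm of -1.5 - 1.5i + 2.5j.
3.279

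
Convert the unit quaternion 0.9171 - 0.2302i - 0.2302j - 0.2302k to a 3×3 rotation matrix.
[[0.788, 0.5282, -0.3162], [-0.3162, 0.788, 0.5282], [0.5282, -0.3162, 0.788]]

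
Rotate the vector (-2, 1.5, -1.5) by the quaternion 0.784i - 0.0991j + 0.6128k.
(-2.133, -0.978, -1.73)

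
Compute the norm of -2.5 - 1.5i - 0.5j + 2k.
3.571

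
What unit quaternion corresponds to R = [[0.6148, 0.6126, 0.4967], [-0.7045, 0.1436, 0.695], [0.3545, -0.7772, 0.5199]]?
0.7547 - 0.4877i + 0.0471j - 0.4363k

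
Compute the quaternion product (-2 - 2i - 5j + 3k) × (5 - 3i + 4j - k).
7 - 11i - 44j - 6k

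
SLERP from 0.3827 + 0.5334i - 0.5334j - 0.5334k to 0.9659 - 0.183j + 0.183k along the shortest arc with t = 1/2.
0.8148 + 0.3223i - 0.4328j - 0.2117k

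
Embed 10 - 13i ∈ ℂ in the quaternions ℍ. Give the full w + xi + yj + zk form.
10 - 13i + 0j + 0k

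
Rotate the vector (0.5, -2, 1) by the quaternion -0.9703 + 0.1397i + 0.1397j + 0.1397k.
(-0.391, -1.65, 1.541)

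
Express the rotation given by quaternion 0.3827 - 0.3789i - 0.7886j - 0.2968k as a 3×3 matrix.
[[-0.42, 0.8248, -0.3787], [0.3704, 0.5367, 0.7581], [0.8285, 0.1781, -0.5309]]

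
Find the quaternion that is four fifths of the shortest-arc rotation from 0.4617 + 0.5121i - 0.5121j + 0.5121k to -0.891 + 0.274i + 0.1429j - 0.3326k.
0.8729 - 0.1124i - 0.2445j + 0.4069k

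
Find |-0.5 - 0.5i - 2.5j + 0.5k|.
√7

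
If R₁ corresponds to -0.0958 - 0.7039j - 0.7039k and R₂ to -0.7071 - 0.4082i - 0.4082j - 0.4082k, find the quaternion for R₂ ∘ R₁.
-0.5069 + 0.0391i + 0.2495j + 0.8242k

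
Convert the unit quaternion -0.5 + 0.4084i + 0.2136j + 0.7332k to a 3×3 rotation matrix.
[[-0.1664, 0.9077, 0.3853], [-0.5587, -0.4087, 0.7216], [0.8125, -0.0952, 0.5752]]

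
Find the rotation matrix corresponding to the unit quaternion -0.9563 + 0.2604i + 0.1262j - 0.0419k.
[[0.9646, -0.0144, -0.2632], [0.1459, 0.8609, 0.4875], [0.2195, -0.5086, 0.8325]]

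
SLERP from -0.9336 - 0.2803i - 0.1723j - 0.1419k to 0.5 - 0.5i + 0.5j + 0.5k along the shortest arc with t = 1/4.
-0.9152 - 0.0792i - 0.2916j - 0.2667k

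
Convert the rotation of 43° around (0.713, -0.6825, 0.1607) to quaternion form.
0.9304 + 0.2613i - 0.2501j + 0.0589k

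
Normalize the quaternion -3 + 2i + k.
-0.8018 + 0.5345i + 0.2673k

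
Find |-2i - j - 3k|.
√14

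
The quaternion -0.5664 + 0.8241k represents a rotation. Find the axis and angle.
axis = (0, 0, 1), θ = 249°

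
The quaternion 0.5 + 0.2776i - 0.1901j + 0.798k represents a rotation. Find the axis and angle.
axis = (0.3205, -0.2195, 0.9214), θ = 2π/3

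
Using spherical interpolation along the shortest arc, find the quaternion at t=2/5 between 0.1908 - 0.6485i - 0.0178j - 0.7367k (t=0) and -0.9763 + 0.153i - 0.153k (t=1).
0.6696 - 0.5719i - 0.0134j - 0.4737k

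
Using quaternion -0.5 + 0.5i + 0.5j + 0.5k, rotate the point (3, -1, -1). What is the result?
(-1, -1, 3)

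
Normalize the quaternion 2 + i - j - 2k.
0.6325 + 0.3162i - 0.3162j - 0.6325k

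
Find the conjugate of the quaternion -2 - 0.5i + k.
-2 + 0.5i - k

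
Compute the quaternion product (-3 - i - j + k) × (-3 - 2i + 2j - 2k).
11 + 9i - 7j - k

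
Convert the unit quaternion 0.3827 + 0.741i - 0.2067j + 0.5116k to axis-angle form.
axis = (0.8021, -0.2237, 0.5538), θ = 3π/4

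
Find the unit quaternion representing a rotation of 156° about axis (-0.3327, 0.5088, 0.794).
0.2079 - 0.3254i + 0.4977j + 0.7766k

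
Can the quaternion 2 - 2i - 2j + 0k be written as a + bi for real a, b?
No. The quaternion 2 - 2i - 2j has j-coefficient y = -2 and k-coefficient z = 0, not both zero, so it does not lie in the complex subalgebra spanned by 1 and i.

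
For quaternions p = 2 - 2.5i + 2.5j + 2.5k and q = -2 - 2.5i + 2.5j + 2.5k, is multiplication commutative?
Yes: pq = qp = -22.75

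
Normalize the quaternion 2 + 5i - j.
0.3651 + 0.9129i - 0.1826j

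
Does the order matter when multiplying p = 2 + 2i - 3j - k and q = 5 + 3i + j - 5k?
Yes: pq = 2 + 32i - 6j - 4k ≠ 2 - 20j - 26k = qp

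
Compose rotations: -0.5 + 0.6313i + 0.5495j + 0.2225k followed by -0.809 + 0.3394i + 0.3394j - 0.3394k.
0.0793 - 0.4184i - 0.904j - 0.0381k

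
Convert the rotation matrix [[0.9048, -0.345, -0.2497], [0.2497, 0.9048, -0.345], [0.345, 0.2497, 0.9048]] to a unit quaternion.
0.9636 + 0.1543i - 0.1543j + 0.1543k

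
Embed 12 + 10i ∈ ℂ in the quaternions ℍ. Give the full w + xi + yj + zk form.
12 + 10i + 0j + 0k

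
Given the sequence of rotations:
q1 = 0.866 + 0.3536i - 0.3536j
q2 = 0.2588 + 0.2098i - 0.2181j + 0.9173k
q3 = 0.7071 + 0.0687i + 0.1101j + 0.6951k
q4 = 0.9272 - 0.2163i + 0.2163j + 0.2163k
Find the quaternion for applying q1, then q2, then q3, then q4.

q2 · q1 = 0.0728 + 0.5976i + 0.044j + 0.7973k
q3 · q2 · q1 = -0.5486 + 0.4848i + 0.3997j + 0.5516k
q4 · q3 · q2 · q1 = -0.6096 + 0.601i + 0.4761j + 0.2015k
-0.6096 + 0.601i + 0.4761j + 0.2015k


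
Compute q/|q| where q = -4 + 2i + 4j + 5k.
-0.5121 + 0.2561i + 0.5121j + 0.6402k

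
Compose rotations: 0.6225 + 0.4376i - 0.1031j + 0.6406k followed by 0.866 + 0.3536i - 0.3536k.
0.6109 + 0.5626i - 0.4705j + 0.2982k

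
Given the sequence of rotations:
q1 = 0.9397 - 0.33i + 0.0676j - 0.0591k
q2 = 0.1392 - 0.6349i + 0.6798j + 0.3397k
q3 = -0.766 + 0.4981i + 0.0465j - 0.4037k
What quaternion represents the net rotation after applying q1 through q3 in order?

q2 · q1 = -0.1046 - 0.7057i + 0.4986j + 0.4924k
q3 · q2 · q1 = 0.6072 + 0.7126i - 0.3472j - 0.0538k
0.6072 + 0.7126i - 0.3472j - 0.0538k


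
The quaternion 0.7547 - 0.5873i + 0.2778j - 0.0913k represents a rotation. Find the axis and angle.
axis = (-0.8952, 0.4234, -0.1392), θ = 82°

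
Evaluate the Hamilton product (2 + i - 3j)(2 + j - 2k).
7 + 8i - 2j - 3k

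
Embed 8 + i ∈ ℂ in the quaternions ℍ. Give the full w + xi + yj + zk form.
8 + i + 0j + 0k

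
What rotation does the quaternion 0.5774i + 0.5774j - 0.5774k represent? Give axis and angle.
axis = (√3/3, √3/3, -√3/3), θ = π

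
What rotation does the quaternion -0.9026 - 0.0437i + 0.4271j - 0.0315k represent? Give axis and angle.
axis = (-0.1015, 0.9921, -0.0732), θ = 309°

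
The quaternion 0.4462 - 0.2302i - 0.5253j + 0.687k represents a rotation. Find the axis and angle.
axis = (-0.2572, -0.587, 0.7677), θ = 127°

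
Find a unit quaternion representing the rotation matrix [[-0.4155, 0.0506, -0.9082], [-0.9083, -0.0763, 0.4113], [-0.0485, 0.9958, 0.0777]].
-0.3827 - 0.3818i + 0.5616j + 0.6264k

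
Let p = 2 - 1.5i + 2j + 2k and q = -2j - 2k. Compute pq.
8 - 7j - k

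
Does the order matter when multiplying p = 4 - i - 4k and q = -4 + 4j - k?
Yes: pq = -20 + 20i + 15j + 8k ≠ -20 - 12i + 17j + 16k = qp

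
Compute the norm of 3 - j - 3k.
√19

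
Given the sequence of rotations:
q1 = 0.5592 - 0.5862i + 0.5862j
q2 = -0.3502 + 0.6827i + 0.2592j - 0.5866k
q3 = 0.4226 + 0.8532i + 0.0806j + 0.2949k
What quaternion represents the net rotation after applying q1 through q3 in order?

q2 · q1 = 0.0524 + 0.9309i + 0.2835j + 0.2241k
q3 · q2 · q1 = -0.861 + 0.3726i + 0.2074j + 0.277k
-0.861 + 0.3726i + 0.2074j + 0.277k


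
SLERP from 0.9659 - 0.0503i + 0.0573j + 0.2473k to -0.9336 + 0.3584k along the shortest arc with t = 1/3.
0.9976 - 0.0348i + 0.0396j + 0.0444k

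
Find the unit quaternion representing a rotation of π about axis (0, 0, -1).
-k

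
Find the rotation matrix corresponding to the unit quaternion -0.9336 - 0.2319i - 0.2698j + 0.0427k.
[[0.8508, 0.2049, 0.484], [0.0454, 0.8888, -0.456], [-0.5236, 0.41, 0.7469]]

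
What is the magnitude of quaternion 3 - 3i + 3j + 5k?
√52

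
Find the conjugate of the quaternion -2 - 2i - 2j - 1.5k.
-2 + 2i + 2j + 1.5k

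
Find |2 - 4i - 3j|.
√29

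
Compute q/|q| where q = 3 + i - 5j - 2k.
0.4804 + 0.1601i - 0.8006j - 0.3203k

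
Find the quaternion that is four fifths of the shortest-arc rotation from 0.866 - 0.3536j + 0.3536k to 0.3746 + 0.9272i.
0.5564 + 0.8207i - 0.0918j + 0.0918k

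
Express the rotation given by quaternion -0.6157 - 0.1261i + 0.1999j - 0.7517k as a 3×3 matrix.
[[-0.21, -0.9761, -0.0566], [0.8752, -0.1619, -0.4558], [0.4357, -0.1453, 0.8883]]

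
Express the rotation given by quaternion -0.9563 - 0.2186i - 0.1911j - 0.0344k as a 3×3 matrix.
[[0.9246, 0.0178, 0.3805], [0.1493, 0.9021, -0.4049], [-0.3505, 0.4312, 0.8314]]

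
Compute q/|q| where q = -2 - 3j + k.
-0.5345 - 0.8018j + 0.2673k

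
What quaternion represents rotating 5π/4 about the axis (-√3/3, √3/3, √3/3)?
-0.3827 - 0.5334i + 0.5334j + 0.5334k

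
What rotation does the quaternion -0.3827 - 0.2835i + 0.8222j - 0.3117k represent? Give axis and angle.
axis = (-0.3069, 0.8899, -0.3374), θ = 5π/4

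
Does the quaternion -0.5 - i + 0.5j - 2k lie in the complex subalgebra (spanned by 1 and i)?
No. The quaternion -0.5 - i + 0.5j - 2k has j-coefficient y = 0.5 and k-coefficient z = -2, not both zero, so it does not lie in the complex subalgebra spanned by 1 and i.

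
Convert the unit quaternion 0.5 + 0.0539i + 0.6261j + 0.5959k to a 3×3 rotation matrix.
[[-0.4942, -0.5284, 0.6903], [0.6634, 0.284, 0.6923], [-0.5619, 0.8001, 0.2102]]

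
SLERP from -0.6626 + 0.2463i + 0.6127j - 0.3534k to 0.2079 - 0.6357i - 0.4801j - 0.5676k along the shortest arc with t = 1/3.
-0.5923 + 0.451i + 0.6667j - 0.0355k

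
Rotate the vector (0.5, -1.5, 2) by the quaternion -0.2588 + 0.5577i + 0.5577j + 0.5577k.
(-0.821, 2.354, -0.533)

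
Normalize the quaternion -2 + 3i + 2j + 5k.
-0.3086 + 0.4629i + 0.3086j + 0.7715k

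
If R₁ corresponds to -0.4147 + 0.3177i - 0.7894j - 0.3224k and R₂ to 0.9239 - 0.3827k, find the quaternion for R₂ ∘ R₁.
-0.5065 - 0.0086i - 0.8509j - 0.1392k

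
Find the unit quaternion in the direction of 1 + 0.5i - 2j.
0.4364 + 0.2182i - 0.8729j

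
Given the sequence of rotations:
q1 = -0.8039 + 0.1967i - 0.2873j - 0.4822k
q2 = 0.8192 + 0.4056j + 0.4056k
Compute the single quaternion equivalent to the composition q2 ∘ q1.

q2 · q1 = -0.3464 + 0.0821i - 0.4816j - 0.8009k
-0.3464 + 0.0821i - 0.4816j - 0.8009k


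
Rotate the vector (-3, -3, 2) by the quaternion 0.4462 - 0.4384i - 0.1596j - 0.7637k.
(-0.758, 4.547, -0.864)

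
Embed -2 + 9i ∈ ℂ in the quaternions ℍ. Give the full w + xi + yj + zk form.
-2 + 9i + 0j + 0k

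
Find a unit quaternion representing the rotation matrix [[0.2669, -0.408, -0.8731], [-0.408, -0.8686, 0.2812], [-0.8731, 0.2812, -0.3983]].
0.7959i - 0.2563j - 0.5485k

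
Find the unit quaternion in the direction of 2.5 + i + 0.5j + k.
0.8575 + 0.343i + 0.1715j + 0.343k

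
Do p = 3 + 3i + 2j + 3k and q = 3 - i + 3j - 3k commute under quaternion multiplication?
No: pq = 15 - 9i + 21j + 11k ≠ 15 + 21i + 9j - 11k = qp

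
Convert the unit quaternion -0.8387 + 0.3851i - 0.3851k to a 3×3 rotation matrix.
[[0.7034, -0.646, -0.2966], [0.646, 0.4068, 0.646], [-0.2966, -0.646, 0.7034]]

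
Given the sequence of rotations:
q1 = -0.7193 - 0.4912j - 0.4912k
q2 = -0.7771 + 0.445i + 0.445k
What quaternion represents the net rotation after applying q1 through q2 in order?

q2 · q1 = 0.7776 - 0.1015i + 0.6003j - 0.157k
0.7776 - 0.1015i + 0.6003j - 0.157k
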